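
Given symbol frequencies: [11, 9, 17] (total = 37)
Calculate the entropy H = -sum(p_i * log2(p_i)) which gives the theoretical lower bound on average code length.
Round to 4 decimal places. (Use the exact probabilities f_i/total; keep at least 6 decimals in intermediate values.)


Per-symbol terms -p_i * log2(p_i) with p_i = f_i/37:
  p = 11/37 = 0.297297: log2(p) = -1.750022, -p*log2(p) = 0.520277
  p = 9/37 = 0.243243: log2(p) = -2.039528, -p*log2(p) = 0.496101
  p = 17/37 = 0.459459: log2(p) = -1.121991, -p*log2(p) = 0.515509
H = 0.520277 + 0.496101 + 0.515509 = 1.531887

H = 1.5319 bits/symbol


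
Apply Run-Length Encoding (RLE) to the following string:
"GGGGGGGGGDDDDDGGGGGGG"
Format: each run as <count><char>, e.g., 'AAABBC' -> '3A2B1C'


Scanning runs left to right:
  i=0: run of 'G' x 9 -> '9G'
  i=9: run of 'D' x 5 -> '5D'
  i=14: run of 'G' x 7 -> '7G'

RLE = 9G5D7G


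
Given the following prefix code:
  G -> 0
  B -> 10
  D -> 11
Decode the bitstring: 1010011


Decoding step by step:
Bits 10 -> B
Bits 10 -> B
Bits 0 -> G
Bits 11 -> D


Decoded message: BBGD


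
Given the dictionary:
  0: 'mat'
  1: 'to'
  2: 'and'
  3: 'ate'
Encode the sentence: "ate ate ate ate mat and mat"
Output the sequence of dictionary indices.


Look up each word in the dictionary:
  'ate' -> 3
  'ate' -> 3
  'ate' -> 3
  'ate' -> 3
  'mat' -> 0
  'and' -> 2
  'mat' -> 0

Encoded: [3, 3, 3, 3, 0, 2, 0]


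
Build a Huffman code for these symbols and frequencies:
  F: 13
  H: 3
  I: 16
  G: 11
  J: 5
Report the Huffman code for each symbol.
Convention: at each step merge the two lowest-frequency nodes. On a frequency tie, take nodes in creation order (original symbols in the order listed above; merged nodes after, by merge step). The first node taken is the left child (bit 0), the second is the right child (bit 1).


Huffman tree construction:
Step 1: Merge H(3) + J(5) = 8
Step 2: Merge (H+J)(8) + G(11) = 19
Step 3: Merge F(13) + I(16) = 29
Step 4: Merge ((H+J)+G)(19) + (F+I)(29) = 48
Read each symbol's code off the tree from the root (left child = 0, right child = 1).

Codes:
  F: 10 (length 2)
  H: 000 (length 3)
  I: 11 (length 2)
  G: 01 (length 2)
  J: 001 (length 3)
Average code length: 104/48 = 2.1667 bits/symbol


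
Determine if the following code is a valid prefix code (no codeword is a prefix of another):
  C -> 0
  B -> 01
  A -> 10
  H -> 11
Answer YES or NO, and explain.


Checking each pair (does one codeword prefix another?):
  C='0' vs B='01': prefix -- VIOLATION

NO -- this is NOT a valid prefix code. C (0) is a prefix of B (01).


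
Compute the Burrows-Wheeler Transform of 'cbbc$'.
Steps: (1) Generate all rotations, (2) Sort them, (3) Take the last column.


Rotations (sorted):
  0: $cbbc -> last char: c
  1: bbc$c -> last char: c
  2: bc$cb -> last char: b
  3: c$cbb -> last char: b
  4: cbbc$ -> last char: $


BWT = ccbb$


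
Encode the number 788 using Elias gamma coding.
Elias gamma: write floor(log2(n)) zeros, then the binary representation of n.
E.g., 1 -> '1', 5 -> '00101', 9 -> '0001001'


num_bits = floor(log2(788)) + 1 = 10
leading_zeros = num_bits - 1 = 9
binary(788) = 1100010100

Elias gamma(788) = '000000000' + '1100010100' = 0000000001100010100 (19 bits)


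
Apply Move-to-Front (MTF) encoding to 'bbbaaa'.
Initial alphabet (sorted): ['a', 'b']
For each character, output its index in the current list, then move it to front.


MTF encoding:
'b': index 1 in ['a', 'b'] -> ['b', 'a']
'b': index 0 in ['b', 'a'] -> ['b', 'a']
'b': index 0 in ['b', 'a'] -> ['b', 'a']
'a': index 1 in ['b', 'a'] -> ['a', 'b']
'a': index 0 in ['a', 'b'] -> ['a', 'b']
'a': index 0 in ['a', 'b'] -> ['a', 'b']


Output: [1, 0, 0, 1, 0, 0]


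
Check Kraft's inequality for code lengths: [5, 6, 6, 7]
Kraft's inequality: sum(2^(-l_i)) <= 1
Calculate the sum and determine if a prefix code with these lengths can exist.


Sum = 2^(-5) + 2^(-6) + 2^(-6) + 2^(-7)
    = 0.03125 + 0.015625 + 0.015625 + 0.0078125
    = 9/128 = 0.0703125
Since 0.0703125 <= 1, Kraft's inequality IS satisfied.
A prefix code with these lengths CAN exist.

Kraft sum = 0.0703125. Satisfied.


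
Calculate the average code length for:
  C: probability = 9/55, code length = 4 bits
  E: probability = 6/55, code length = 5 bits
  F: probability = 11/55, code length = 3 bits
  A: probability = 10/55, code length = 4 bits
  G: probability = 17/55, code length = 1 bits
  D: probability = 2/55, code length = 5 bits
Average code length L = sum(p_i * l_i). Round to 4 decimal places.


Weighted contributions p_i * l_i:
  C: (9/55) * 4 = 36/55
  E: (6/55) * 5 = 30/55
  F: (11/55) * 3 = 33/55
  A: (10/55) * 4 = 40/55
  G: (17/55) * 1 = 17/55
  D: (2/55) * 5 = 10/55
Sum = (36 + 30 + 33 + 40 + 17 + 10)/55 = 166/55

L = 166/55 = 3.0182 bits/symbol


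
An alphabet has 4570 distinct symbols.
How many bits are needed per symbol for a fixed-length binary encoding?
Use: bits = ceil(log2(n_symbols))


log2(4570) = 12.158
Bracket: 2^12 = 4096 < 4570 <= 2^13 = 8192
So ceil(log2(4570)) = 13

bits = ceil(log2(4570)) = ceil(12.158) = 13 bits


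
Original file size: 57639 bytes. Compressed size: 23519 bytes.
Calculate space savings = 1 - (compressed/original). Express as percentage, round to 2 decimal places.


ratio = compressed/original = 23519/57639 = 0.40804
savings = 1 - ratio = 1 - 0.40804 = 0.59196
as a percentage: 0.59196 * 100 = 59.2%

Space savings = 1 - 23519/57639 = 59.2%


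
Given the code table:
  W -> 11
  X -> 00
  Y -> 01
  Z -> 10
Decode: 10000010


Decoding:
10 -> Z
00 -> X
00 -> X
10 -> Z


Result: ZXXZ


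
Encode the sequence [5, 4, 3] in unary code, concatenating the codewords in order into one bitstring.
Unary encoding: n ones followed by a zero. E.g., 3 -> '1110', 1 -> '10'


Encode each number as n ones followed by a terminating 0:
  5 -> 111110 (6 bits)
  4 -> 11110 (5 bits)
  3 -> 1110 (4 bits)
Total length = 6 + 5 + 4 = 15 bits.

Unary([5, 4, 3]) = 111110111101110 (15 bits)


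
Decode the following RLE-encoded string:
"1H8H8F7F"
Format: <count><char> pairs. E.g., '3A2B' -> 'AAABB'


Expanding each <count><char> pair:
  1H -> 'H'
  8H -> 'HHHHHHHH'
  8F -> 'FFFFFFFF'
  7F -> 'FFFFFFF'

Decoded = HHHHHHHHHFFFFFFFFFFFFFFF


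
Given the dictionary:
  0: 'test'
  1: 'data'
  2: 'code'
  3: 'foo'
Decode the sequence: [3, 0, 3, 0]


Look up each index in the dictionary:
  3 -> 'foo'
  0 -> 'test'
  3 -> 'foo'
  0 -> 'test'

Decoded: "foo test foo test"


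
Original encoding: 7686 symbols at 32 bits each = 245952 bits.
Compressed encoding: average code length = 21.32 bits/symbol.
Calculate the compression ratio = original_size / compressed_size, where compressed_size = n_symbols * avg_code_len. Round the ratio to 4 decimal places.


original_size = n_symbols * orig_bits = 7686 * 32 = 245952 bits
compressed_size = n_symbols * avg_code_len = 7686 * 21.32 = 163865.52 bits
ratio = original_size / compressed_size = 245952 / 163865.52 = 1.5009

Compression ratio = 1.5009


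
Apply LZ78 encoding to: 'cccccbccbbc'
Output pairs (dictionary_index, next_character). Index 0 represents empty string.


LZ78 encoding steps:
Dictionary: {0: ''}
Step 1: w='' (idx 0), next='c' -> output (0, 'c'), add 'c' as idx 1
Step 2: w='c' (idx 1), next='c' -> output (1, 'c'), add 'cc' as idx 2
Step 3: w='cc' (idx 2), next='b' -> output (2, 'b'), add 'ccb' as idx 3
Step 4: w='ccb' (idx 3), next='b' -> output (3, 'b'), add 'ccbb' as idx 4
Step 5: w='c' (idx 1), end of input -> output (1, '')


Encoded: [(0, 'c'), (1, 'c'), (2, 'b'), (3, 'b'), (1, '')]


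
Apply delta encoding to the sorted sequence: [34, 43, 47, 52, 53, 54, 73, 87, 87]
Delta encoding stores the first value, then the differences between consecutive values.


First value: 34
Deltas:
  43 - 34 = 9
  47 - 43 = 4
  52 - 47 = 5
  53 - 52 = 1
  54 - 53 = 1
  73 - 54 = 19
  87 - 73 = 14
  87 - 87 = 0


Delta encoded: [34, 9, 4, 5, 1, 1, 19, 14, 0]


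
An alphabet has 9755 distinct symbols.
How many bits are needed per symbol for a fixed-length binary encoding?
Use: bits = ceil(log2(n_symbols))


log2(9755) = 13.2519
Bracket: 2^13 = 8192 < 9755 <= 2^14 = 16384
So ceil(log2(9755)) = 14

bits = ceil(log2(9755)) = ceil(13.2519) = 14 bits


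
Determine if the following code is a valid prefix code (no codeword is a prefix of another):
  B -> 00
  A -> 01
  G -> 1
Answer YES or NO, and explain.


Checking each pair (does one codeword prefix another?):
  B='00' vs A='01': no prefix
  B='00' vs G='1': no prefix
  A='01' vs B='00': no prefix
  A='01' vs G='1': no prefix
  G='1' vs B='00': no prefix
  G='1' vs A='01': no prefix
No violation found over all pairs.

YES -- this is a valid prefix code. No codeword is a prefix of any other codeword.


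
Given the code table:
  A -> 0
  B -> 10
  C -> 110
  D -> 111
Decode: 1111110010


Decoding:
111 -> D
111 -> D
0 -> A
0 -> A
10 -> B


Result: DDAAB


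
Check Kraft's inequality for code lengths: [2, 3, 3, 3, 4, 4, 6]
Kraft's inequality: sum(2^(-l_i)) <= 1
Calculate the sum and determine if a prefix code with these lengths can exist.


Sum = 2^(-2) + 2^(-3) + 2^(-3) + 2^(-3) + 2^(-4) + 2^(-4) + 2^(-6)
    = 0.25 + 0.125 + 0.125 + 0.125 + 0.0625 + 0.0625 + 0.015625
    = 49/64 = 0.765625
Since 0.765625 <= 1, Kraft's inequality IS satisfied.
A prefix code with these lengths CAN exist.

Kraft sum = 0.765625. Satisfied.


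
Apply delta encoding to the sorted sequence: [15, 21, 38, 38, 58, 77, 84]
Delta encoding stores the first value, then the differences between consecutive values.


First value: 15
Deltas:
  21 - 15 = 6
  38 - 21 = 17
  38 - 38 = 0
  58 - 38 = 20
  77 - 58 = 19
  84 - 77 = 7


Delta encoded: [15, 6, 17, 0, 20, 19, 7]


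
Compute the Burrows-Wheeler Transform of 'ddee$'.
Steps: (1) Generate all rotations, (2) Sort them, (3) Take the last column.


Rotations (sorted):
  0: $ddee -> last char: e
  1: ddee$ -> last char: $
  2: dee$d -> last char: d
  3: e$dde -> last char: e
  4: ee$dd -> last char: d


BWT = e$ded


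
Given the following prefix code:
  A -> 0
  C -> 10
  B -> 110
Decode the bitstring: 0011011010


Decoding step by step:
Bits 0 -> A
Bits 0 -> A
Bits 110 -> B
Bits 110 -> B
Bits 10 -> C


Decoded message: AABBC


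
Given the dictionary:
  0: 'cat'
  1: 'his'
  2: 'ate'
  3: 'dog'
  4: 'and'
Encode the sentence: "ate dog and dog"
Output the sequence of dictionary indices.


Look up each word in the dictionary:
  'ate' -> 2
  'dog' -> 3
  'and' -> 4
  'dog' -> 3

Encoded: [2, 3, 4, 3]


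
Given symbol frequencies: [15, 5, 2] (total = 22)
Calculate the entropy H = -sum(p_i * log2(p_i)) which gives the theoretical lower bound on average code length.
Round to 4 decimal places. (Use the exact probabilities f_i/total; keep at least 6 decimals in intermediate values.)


Per-symbol terms -p_i * log2(p_i) with p_i = f_i/22:
  p = 15/22 = 0.681818: log2(p) = -0.552541, -p*log2(p) = 0.376733
  p = 5/22 = 0.227273: log2(p) = -2.137504, -p*log2(p) = 0.485796
  p = 2/22 = 0.090909: log2(p) = -3.459432, -p*log2(p) = 0.314494
H = 0.376733 + 0.485796 + 0.314494 = 1.177023

H = 1.177 bits/symbol


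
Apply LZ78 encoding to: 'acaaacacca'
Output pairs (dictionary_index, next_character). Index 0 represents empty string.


LZ78 encoding steps:
Dictionary: {0: ''}
Step 1: w='' (idx 0), next='a' -> output (0, 'a'), add 'a' as idx 1
Step 2: w='' (idx 0), next='c' -> output (0, 'c'), add 'c' as idx 2
Step 3: w='a' (idx 1), next='a' -> output (1, 'a'), add 'aa' as idx 3
Step 4: w='a' (idx 1), next='c' -> output (1, 'c'), add 'ac' as idx 4
Step 5: w='ac' (idx 4), next='c' -> output (4, 'c'), add 'acc' as idx 5
Step 6: w='a' (idx 1), end of input -> output (1, '')


Encoded: [(0, 'a'), (0, 'c'), (1, 'a'), (1, 'c'), (4, 'c'), (1, '')]


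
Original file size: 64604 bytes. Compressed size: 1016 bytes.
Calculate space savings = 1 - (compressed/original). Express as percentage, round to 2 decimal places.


ratio = compressed/original = 1016/64604 = 0.015727
savings = 1 - ratio = 1 - 0.015727 = 0.984273
as a percentage: 0.984273 * 100 = 98.43%

Space savings = 1 - 1016/64604 = 98.43%


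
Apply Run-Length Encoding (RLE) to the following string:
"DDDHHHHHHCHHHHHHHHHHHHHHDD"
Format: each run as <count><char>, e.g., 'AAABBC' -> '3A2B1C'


Scanning runs left to right:
  i=0: run of 'D' x 3 -> '3D'
  i=3: run of 'H' x 6 -> '6H'
  i=9: run of 'C' x 1 -> '1C'
  i=10: run of 'H' x 14 -> '14H'
  i=24: run of 'D' x 2 -> '2D'

RLE = 3D6H1C14H2D


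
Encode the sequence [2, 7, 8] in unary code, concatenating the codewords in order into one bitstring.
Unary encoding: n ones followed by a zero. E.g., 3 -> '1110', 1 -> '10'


Encode each number as n ones followed by a terminating 0:
  2 -> 110 (3 bits)
  7 -> 11111110 (8 bits)
  8 -> 111111110 (9 bits)
Total length = 3 + 8 + 9 = 20 bits.

Unary([2, 7, 8]) = 11011111110111111110 (20 bits)


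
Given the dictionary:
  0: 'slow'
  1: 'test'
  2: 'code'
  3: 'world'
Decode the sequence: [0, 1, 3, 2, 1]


Look up each index in the dictionary:
  0 -> 'slow'
  1 -> 'test'
  3 -> 'world'
  2 -> 'code'
  1 -> 'test'

Decoded: "slow test world code test"


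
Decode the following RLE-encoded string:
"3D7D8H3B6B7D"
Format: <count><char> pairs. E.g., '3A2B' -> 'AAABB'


Expanding each <count><char> pair:
  3D -> 'DDD'
  7D -> 'DDDDDDD'
  8H -> 'HHHHHHHH'
  3B -> 'BBB'
  6B -> 'BBBBBB'
  7D -> 'DDDDDDD'

Decoded = DDDDDDDDDDHHHHHHHHBBBBBBBBBDDDDDDD


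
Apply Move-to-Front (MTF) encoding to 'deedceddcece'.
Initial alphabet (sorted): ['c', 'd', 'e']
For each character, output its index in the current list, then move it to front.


MTF encoding:
'd': index 1 in ['c', 'd', 'e'] -> ['d', 'c', 'e']
'e': index 2 in ['d', 'c', 'e'] -> ['e', 'd', 'c']
'e': index 0 in ['e', 'd', 'c'] -> ['e', 'd', 'c']
'd': index 1 in ['e', 'd', 'c'] -> ['d', 'e', 'c']
'c': index 2 in ['d', 'e', 'c'] -> ['c', 'd', 'e']
'e': index 2 in ['c', 'd', 'e'] -> ['e', 'c', 'd']
'd': index 2 in ['e', 'c', 'd'] -> ['d', 'e', 'c']
'd': index 0 in ['d', 'e', 'c'] -> ['d', 'e', 'c']
'c': index 2 in ['d', 'e', 'c'] -> ['c', 'd', 'e']
'e': index 2 in ['c', 'd', 'e'] -> ['e', 'c', 'd']
'c': index 1 in ['e', 'c', 'd'] -> ['c', 'e', 'd']
'e': index 1 in ['c', 'e', 'd'] -> ['e', 'c', 'd']


Output: [1, 2, 0, 1, 2, 2, 2, 0, 2, 2, 1, 1]


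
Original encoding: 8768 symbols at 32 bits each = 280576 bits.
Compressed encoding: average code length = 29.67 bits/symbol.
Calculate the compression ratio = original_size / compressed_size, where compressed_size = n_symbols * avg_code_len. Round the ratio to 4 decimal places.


original_size = n_symbols * orig_bits = 8768 * 32 = 280576 bits
compressed_size = n_symbols * avg_code_len = 8768 * 29.67 = 260146.56 bits
ratio = original_size / compressed_size = 280576 / 260146.56 = 1.0785

Compression ratio = 1.0785


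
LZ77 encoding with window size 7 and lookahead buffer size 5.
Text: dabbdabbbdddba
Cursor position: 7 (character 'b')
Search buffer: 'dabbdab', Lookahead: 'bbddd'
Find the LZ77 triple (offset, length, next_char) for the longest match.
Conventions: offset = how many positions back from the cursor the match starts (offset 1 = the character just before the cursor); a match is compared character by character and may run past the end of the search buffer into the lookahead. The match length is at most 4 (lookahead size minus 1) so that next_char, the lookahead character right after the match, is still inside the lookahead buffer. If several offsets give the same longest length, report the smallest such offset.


Try each offset into the search buffer:
  offset=1 (pos 6, char 'b'): match length 2
  offset=2 (pos 5, char 'a'): match length 0
  offset=3 (pos 4, char 'd'): match length 0
  offset=4 (pos 3, char 'b'): match length 1
  offset=5 (pos 2, char 'b'): match length 3
  offset=6 (pos 1, char 'a'): match length 0
  offset=7 (pos 0, char 'd'): match length 0
Longest match has length 3 at offset 5.
next_char = character at position 7 + 3 = 10 -> 'd'

Best match: offset=5, length=3 (matching 'bbd' starting at position 2)
LZ77 triple: (5, 3, 'd')


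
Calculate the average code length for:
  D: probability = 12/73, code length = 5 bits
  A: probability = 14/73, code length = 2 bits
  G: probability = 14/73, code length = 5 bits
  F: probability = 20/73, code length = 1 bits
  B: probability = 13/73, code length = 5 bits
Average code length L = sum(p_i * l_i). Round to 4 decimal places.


Weighted contributions p_i * l_i:
  D: (12/73) * 5 = 60/73
  A: (14/73) * 2 = 28/73
  G: (14/73) * 5 = 70/73
  F: (20/73) * 1 = 20/73
  B: (13/73) * 5 = 65/73
Sum = (60 + 28 + 70 + 20 + 65)/73 = 243/73

L = 243/73 = 3.3288 bits/symbol


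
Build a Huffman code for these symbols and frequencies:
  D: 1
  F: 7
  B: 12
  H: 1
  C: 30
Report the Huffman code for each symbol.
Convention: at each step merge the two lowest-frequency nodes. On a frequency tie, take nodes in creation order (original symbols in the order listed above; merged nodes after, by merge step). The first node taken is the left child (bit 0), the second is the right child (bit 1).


Huffman tree construction:
Step 1: Merge D(1) + H(1) = 2
Step 2: Merge (D+H)(2) + F(7) = 9
Step 3: Merge ((D+H)+F)(9) + B(12) = 21
Step 4: Merge (((D+H)+F)+B)(21) + C(30) = 51
Read each symbol's code off the tree from the root (left child = 0, right child = 1).

Codes:
  D: 0000 (length 4)
  F: 001 (length 3)
  B: 01 (length 2)
  H: 0001 (length 4)
  C: 1 (length 1)
Average code length: 83/51 = 1.6275 bits/symbol


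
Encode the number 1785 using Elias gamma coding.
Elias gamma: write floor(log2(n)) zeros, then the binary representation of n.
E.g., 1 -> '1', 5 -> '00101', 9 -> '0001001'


num_bits = floor(log2(1785)) + 1 = 11
leading_zeros = num_bits - 1 = 10
binary(1785) = 11011111001

Elias gamma(1785) = '0000000000' + '11011111001' = 000000000011011111001 (21 bits)


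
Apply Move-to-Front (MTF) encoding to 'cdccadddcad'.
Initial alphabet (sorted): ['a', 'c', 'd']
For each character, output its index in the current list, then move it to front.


MTF encoding:
'c': index 1 in ['a', 'c', 'd'] -> ['c', 'a', 'd']
'd': index 2 in ['c', 'a', 'd'] -> ['d', 'c', 'a']
'c': index 1 in ['d', 'c', 'a'] -> ['c', 'd', 'a']
'c': index 0 in ['c', 'd', 'a'] -> ['c', 'd', 'a']
'a': index 2 in ['c', 'd', 'a'] -> ['a', 'c', 'd']
'd': index 2 in ['a', 'c', 'd'] -> ['d', 'a', 'c']
'd': index 0 in ['d', 'a', 'c'] -> ['d', 'a', 'c']
'd': index 0 in ['d', 'a', 'c'] -> ['d', 'a', 'c']
'c': index 2 in ['d', 'a', 'c'] -> ['c', 'd', 'a']
'a': index 2 in ['c', 'd', 'a'] -> ['a', 'c', 'd']
'd': index 2 in ['a', 'c', 'd'] -> ['d', 'a', 'c']


Output: [1, 2, 1, 0, 2, 2, 0, 0, 2, 2, 2]


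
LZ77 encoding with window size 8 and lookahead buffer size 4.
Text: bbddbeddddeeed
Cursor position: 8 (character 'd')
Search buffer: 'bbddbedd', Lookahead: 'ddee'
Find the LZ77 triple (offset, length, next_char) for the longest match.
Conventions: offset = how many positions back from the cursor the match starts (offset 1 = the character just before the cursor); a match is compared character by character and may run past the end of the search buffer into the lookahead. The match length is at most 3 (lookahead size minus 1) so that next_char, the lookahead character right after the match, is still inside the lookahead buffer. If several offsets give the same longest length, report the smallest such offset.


Try each offset into the search buffer:
  offset=1 (pos 7, char 'd'): match length 2
  offset=2 (pos 6, char 'd'): match length 2
  offset=3 (pos 5, char 'e'): match length 0
  offset=4 (pos 4, char 'b'): match length 0
  offset=5 (pos 3, char 'd'): match length 1
  offset=6 (pos 2, char 'd'): match length 2
  offset=7 (pos 1, char 'b'): match length 0
  offset=8 (pos 0, char 'b'): match length 0
Longest match has length 2, found at offsets 1, 2, 6; take the smallest, offset 1.
next_char = character at position 8 + 2 = 10 -> 'e'

Best match: offset=1, length=2 (matching 'dd' starting at position 7)
LZ77 triple: (1, 2, 'e')


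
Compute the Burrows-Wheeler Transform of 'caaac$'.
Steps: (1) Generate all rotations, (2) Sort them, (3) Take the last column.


Rotations (sorted):
  0: $caaac -> last char: c
  1: aaac$c -> last char: c
  2: aac$ca -> last char: a
  3: ac$caa -> last char: a
  4: c$caaa -> last char: a
  5: caaac$ -> last char: $


BWT = ccaaa$


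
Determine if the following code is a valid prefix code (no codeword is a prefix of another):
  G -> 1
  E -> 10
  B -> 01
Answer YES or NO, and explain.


Checking each pair (does one codeword prefix another?):
  G='1' vs E='10': prefix -- VIOLATION

NO -- this is NOT a valid prefix code. G (1) is a prefix of E (10).


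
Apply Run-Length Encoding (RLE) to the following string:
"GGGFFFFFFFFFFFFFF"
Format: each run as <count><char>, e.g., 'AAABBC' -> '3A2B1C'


Scanning runs left to right:
  i=0: run of 'G' x 3 -> '3G'
  i=3: run of 'F' x 14 -> '14F'

RLE = 3G14F


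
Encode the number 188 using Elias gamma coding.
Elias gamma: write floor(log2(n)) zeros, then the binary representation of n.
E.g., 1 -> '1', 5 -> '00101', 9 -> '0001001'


num_bits = floor(log2(188)) + 1 = 8
leading_zeros = num_bits - 1 = 7
binary(188) = 10111100

Elias gamma(188) = '0000000' + '10111100' = 000000010111100 (15 bits)


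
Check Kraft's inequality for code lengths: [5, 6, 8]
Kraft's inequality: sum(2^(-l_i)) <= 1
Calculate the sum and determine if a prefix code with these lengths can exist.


Sum = 2^(-5) + 2^(-6) + 2^(-8)
    = 0.03125 + 0.015625 + 0.00390625
    = 13/256 = 0.05078125
Since 0.05078125 <= 1, Kraft's inequality IS satisfied.
A prefix code with these lengths CAN exist.

Kraft sum = 0.05078125. Satisfied.


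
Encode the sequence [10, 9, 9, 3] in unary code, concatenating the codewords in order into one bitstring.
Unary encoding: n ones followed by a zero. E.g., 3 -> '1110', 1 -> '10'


Encode each number as n ones followed by a terminating 0:
  10 -> 11111111110 (11 bits)
  9 -> 1111111110 (10 bits)
  9 -> 1111111110 (10 bits)
  3 -> 1110 (4 bits)
Total length = 11 + 10 + 10 + 4 = 35 bits.

Unary([10, 9, 9, 3]) = 11111111110111111111011111111101110 (35 bits)


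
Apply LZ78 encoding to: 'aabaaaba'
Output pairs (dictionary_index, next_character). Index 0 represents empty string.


LZ78 encoding steps:
Dictionary: {0: ''}
Step 1: w='' (idx 0), next='a' -> output (0, 'a'), add 'a' as idx 1
Step 2: w='a' (idx 1), next='b' -> output (1, 'b'), add 'ab' as idx 2
Step 3: w='a' (idx 1), next='a' -> output (1, 'a'), add 'aa' as idx 3
Step 4: w='ab' (idx 2), next='a' -> output (2, 'a'), add 'aba' as idx 4


Encoded: [(0, 'a'), (1, 'b'), (1, 'a'), (2, 'a')]


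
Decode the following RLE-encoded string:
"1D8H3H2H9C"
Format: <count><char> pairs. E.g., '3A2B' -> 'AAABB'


Expanding each <count><char> pair:
  1D -> 'D'
  8H -> 'HHHHHHHH'
  3H -> 'HHH'
  2H -> 'HH'
  9C -> 'CCCCCCCCC'

Decoded = DHHHHHHHHHHHHHCCCCCCCCC


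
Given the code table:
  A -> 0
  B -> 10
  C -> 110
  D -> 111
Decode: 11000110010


Decoding:
110 -> C
0 -> A
0 -> A
110 -> C
0 -> A
10 -> B


Result: CAACAB


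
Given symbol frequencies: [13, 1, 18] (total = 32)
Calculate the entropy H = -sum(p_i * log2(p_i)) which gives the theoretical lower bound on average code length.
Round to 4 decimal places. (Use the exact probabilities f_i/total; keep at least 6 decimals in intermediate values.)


Per-symbol terms -p_i * log2(p_i) with p_i = f_i/32:
  p = 13/32 = 0.406250: log2(p) = -1.299560, -p*log2(p) = 0.527946
  p = 1/32 = 0.031250: log2(p) = -5.000000, -p*log2(p) = 0.156250
  p = 18/32 = 0.562500: log2(p) = -0.830075, -p*log2(p) = 0.466917
H = 0.527946 + 0.156250 + 0.466917 = 1.151113

H = 1.1511 bits/symbol


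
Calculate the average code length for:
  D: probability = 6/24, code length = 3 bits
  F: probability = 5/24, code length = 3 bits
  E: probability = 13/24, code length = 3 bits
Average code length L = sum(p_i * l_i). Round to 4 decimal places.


Weighted contributions p_i * l_i:
  D: (6/24) * 3 = 18/24
  F: (5/24) * 3 = 15/24
  E: (13/24) * 3 = 39/24
Sum = (18 + 15 + 39)/24 = 72/24

L = 72/24 = 3.0000 bits/symbol


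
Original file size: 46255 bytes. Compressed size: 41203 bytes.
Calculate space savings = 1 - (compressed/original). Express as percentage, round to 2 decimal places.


ratio = compressed/original = 41203/46255 = 0.890779
savings = 1 - ratio = 1 - 0.890779 = 0.109221
as a percentage: 0.109221 * 100 = 10.92%

Space savings = 1 - 41203/46255 = 10.92%


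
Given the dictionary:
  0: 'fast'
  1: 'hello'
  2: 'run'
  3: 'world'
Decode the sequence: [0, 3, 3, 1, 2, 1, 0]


Look up each index in the dictionary:
  0 -> 'fast'
  3 -> 'world'
  3 -> 'world'
  1 -> 'hello'
  2 -> 'run'
  1 -> 'hello'
  0 -> 'fast'

Decoded: "fast world world hello run hello fast"


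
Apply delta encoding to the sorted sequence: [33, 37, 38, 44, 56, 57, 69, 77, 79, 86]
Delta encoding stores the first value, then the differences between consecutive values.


First value: 33
Deltas:
  37 - 33 = 4
  38 - 37 = 1
  44 - 38 = 6
  56 - 44 = 12
  57 - 56 = 1
  69 - 57 = 12
  77 - 69 = 8
  79 - 77 = 2
  86 - 79 = 7


Delta encoded: [33, 4, 1, 6, 12, 1, 12, 8, 2, 7]


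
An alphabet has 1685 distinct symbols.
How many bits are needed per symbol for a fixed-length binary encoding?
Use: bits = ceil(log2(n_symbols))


log2(1685) = 10.7185
Bracket: 2^10 = 1024 < 1685 <= 2^11 = 2048
So ceil(log2(1685)) = 11

bits = ceil(log2(1685)) = ceil(10.7185) = 11 bits


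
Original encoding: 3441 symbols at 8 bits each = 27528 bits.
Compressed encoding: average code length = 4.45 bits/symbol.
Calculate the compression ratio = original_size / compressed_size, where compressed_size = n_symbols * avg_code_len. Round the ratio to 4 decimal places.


original_size = n_symbols * orig_bits = 3441 * 8 = 27528 bits
compressed_size = n_symbols * avg_code_len = 3441 * 4.45 = 15312.45 bits
ratio = original_size / compressed_size = 27528 / 15312.45 = 1.7978

Compression ratio = 1.7978


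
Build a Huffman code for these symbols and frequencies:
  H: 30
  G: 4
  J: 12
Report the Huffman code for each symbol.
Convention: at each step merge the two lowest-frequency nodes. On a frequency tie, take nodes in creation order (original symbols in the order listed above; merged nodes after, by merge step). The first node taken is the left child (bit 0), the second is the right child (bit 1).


Huffman tree construction:
Step 1: Merge G(4) + J(12) = 16
Step 2: Merge (G+J)(16) + H(30) = 46
Read each symbol's code off the tree from the root (left child = 0, right child = 1).

Codes:
  H: 1 (length 1)
  G: 00 (length 2)
  J: 01 (length 2)
Average code length: 62/46 = 1.3478 bits/symbol


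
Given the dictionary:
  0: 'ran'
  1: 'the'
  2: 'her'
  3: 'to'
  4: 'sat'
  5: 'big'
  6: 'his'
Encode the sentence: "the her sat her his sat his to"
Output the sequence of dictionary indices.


Look up each word in the dictionary:
  'the' -> 1
  'her' -> 2
  'sat' -> 4
  'her' -> 2
  'his' -> 6
  'sat' -> 4
  'his' -> 6
  'to' -> 3

Encoded: [1, 2, 4, 2, 6, 4, 6, 3]


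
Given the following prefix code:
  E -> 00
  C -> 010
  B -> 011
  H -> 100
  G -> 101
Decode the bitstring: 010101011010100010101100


Decoding step by step:
Bits 010 -> C
Bits 101 -> G
Bits 011 -> B
Bits 010 -> C
Bits 100 -> H
Bits 010 -> C
Bits 101 -> G
Bits 100 -> H


Decoded message: CGBCHCGH


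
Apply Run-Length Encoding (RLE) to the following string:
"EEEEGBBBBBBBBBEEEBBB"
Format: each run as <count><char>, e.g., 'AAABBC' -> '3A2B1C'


Scanning runs left to right:
  i=0: run of 'E' x 4 -> '4E'
  i=4: run of 'G' x 1 -> '1G'
  i=5: run of 'B' x 9 -> '9B'
  i=14: run of 'E' x 3 -> '3E'
  i=17: run of 'B' x 3 -> '3B'

RLE = 4E1G9B3E3B


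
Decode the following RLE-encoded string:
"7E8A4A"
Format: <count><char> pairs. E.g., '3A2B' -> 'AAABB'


Expanding each <count><char> pair:
  7E -> 'EEEEEEE'
  8A -> 'AAAAAAAA'
  4A -> 'AAAA'

Decoded = EEEEEEEAAAAAAAAAAAA


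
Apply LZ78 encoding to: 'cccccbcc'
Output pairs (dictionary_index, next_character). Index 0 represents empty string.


LZ78 encoding steps:
Dictionary: {0: ''}
Step 1: w='' (idx 0), next='c' -> output (0, 'c'), add 'c' as idx 1
Step 2: w='c' (idx 1), next='c' -> output (1, 'c'), add 'cc' as idx 2
Step 3: w='cc' (idx 2), next='b' -> output (2, 'b'), add 'ccb' as idx 3
Step 4: w='cc' (idx 2), end of input -> output (2, '')


Encoded: [(0, 'c'), (1, 'c'), (2, 'b'), (2, '')]


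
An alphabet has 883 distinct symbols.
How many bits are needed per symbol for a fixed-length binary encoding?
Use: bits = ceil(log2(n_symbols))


log2(883) = 9.7863
Bracket: 2^9 = 512 < 883 <= 2^10 = 1024
So ceil(log2(883)) = 10

bits = ceil(log2(883)) = ceil(9.7863) = 10 bits


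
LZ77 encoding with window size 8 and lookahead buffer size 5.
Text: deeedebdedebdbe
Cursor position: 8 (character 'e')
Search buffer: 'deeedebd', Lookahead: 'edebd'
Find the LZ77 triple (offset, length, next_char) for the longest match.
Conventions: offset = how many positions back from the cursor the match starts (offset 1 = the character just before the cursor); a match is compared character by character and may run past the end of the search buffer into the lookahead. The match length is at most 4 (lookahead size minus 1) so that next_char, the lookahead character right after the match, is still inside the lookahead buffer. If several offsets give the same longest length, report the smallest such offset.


Try each offset into the search buffer:
  offset=1 (pos 7, char 'd'): match length 0
  offset=2 (pos 6, char 'b'): match length 0
  offset=3 (pos 5, char 'e'): match length 1
  offset=4 (pos 4, char 'd'): match length 0
  offset=5 (pos 3, char 'e'): match length 4
  offset=6 (pos 2, char 'e'): match length 1
  offset=7 (pos 1, char 'e'): match length 1
  offset=8 (pos 0, char 'd'): match length 0
Longest match has length 4 at offset 5.
next_char = character at position 8 + 4 = 12 -> 'd'

Best match: offset=5, length=4 (matching 'edeb' starting at position 3)
LZ77 triple: (5, 4, 'd')


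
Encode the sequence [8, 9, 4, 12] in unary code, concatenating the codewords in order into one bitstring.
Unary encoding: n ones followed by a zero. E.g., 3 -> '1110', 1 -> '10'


Encode each number as n ones followed by a terminating 0:
  8 -> 111111110 (9 bits)
  9 -> 1111111110 (10 bits)
  4 -> 11110 (5 bits)
  12 -> 1111111111110 (13 bits)
Total length = 9 + 10 + 5 + 13 = 37 bits.

Unary([8, 9, 4, 12]) = 1111111101111111110111101111111111110 (37 bits)


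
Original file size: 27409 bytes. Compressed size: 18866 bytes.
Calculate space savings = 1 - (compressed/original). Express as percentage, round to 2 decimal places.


ratio = compressed/original = 18866/27409 = 0.688314
savings = 1 - ratio = 1 - 0.688314 = 0.311686
as a percentage: 0.311686 * 100 = 31.17%

Space savings = 1 - 18866/27409 = 31.17%


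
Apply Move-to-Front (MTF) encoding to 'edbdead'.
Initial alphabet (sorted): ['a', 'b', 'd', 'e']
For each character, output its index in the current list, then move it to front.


MTF encoding:
'e': index 3 in ['a', 'b', 'd', 'e'] -> ['e', 'a', 'b', 'd']
'd': index 3 in ['e', 'a', 'b', 'd'] -> ['d', 'e', 'a', 'b']
'b': index 3 in ['d', 'e', 'a', 'b'] -> ['b', 'd', 'e', 'a']
'd': index 1 in ['b', 'd', 'e', 'a'] -> ['d', 'b', 'e', 'a']
'e': index 2 in ['d', 'b', 'e', 'a'] -> ['e', 'd', 'b', 'a']
'a': index 3 in ['e', 'd', 'b', 'a'] -> ['a', 'e', 'd', 'b']
'd': index 2 in ['a', 'e', 'd', 'b'] -> ['d', 'a', 'e', 'b']


Output: [3, 3, 3, 1, 2, 3, 2]


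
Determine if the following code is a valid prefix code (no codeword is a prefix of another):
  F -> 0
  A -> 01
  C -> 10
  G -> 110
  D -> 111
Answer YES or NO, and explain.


Checking each pair (does one codeword prefix another?):
  F='0' vs A='01': prefix -- VIOLATION

NO -- this is NOT a valid prefix code. F (0) is a prefix of A (01).


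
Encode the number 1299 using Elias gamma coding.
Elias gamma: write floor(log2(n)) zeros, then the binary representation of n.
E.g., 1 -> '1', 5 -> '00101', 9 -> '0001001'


num_bits = floor(log2(1299)) + 1 = 11
leading_zeros = num_bits - 1 = 10
binary(1299) = 10100010011

Elias gamma(1299) = '0000000000' + '10100010011' = 000000000010100010011 (21 bits)


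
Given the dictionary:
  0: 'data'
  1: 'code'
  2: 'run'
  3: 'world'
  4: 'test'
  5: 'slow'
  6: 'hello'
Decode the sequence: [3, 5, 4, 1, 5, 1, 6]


Look up each index in the dictionary:
  3 -> 'world'
  5 -> 'slow'
  4 -> 'test'
  1 -> 'code'
  5 -> 'slow'
  1 -> 'code'
  6 -> 'hello'

Decoded: "world slow test code slow code hello"


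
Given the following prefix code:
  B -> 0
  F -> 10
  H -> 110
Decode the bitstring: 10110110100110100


Decoding step by step:
Bits 10 -> F
Bits 110 -> H
Bits 110 -> H
Bits 10 -> F
Bits 0 -> B
Bits 110 -> H
Bits 10 -> F
Bits 0 -> B


Decoded message: FHHFBHFB


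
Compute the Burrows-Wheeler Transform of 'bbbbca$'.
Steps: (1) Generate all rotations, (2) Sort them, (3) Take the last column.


Rotations (sorted):
  0: $bbbbca -> last char: a
  1: a$bbbbc -> last char: c
  2: bbbbca$ -> last char: $
  3: bbbca$b -> last char: b
  4: bbca$bb -> last char: b
  5: bca$bbb -> last char: b
  6: ca$bbbb -> last char: b


BWT = ac$bbbb


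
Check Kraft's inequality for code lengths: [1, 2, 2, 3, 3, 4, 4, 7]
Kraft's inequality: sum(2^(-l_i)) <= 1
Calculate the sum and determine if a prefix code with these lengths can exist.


Sum = 2^(-1) + 2^(-2) + 2^(-2) + 2^(-3) + 2^(-3) + 2^(-4) + 2^(-4) + 2^(-7)
    = 0.5 + 0.25 + 0.25 + 0.125 + 0.125 + 0.0625 + 0.0625 + 0.0078125
    = 177/128 = 1.3828125
Since 1.3828125 > 1, Kraft's inequality is NOT satisfied.
A prefix code with these lengths CANNOT exist.

Kraft sum = 1.3828125. Not satisfied.


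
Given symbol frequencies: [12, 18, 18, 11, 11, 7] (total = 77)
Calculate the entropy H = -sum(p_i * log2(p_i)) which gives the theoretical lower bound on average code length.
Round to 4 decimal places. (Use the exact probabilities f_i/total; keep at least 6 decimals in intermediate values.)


Per-symbol terms -p_i * log2(p_i) with p_i = f_i/77:
  p = 12/77 = 0.155844: log2(p) = -2.681824, -p*log2(p) = 0.417947
  p = 18/77 = 0.233766: log2(p) = -2.096862, -p*log2(p) = 0.490175
  p = 18/77 = 0.233766: log2(p) = -2.096862, -p*log2(p) = 0.490175
  p = 11/77 = 0.142857: log2(p) = -2.807355, -p*log2(p) = 0.401051
  p = 11/77 = 0.142857: log2(p) = -2.807355, -p*log2(p) = 0.401051
  p = 7/77 = 0.090909: log2(p) = -3.459432, -p*log2(p) = 0.314494
H = 0.417947 + 0.490175 + 0.490175 + 0.401051 + 0.401051 + 0.314494 = 2.514893

H = 2.5149 bits/symbol


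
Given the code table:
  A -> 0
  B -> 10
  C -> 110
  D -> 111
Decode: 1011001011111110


Decoding:
10 -> B
110 -> C
0 -> A
10 -> B
111 -> D
111 -> D
10 -> B


Result: BCABDDB


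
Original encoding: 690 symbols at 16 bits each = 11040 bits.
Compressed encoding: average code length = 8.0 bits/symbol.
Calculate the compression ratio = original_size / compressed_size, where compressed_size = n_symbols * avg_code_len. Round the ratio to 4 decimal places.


original_size = n_symbols * orig_bits = 690 * 16 = 11040 bits
compressed_size = n_symbols * avg_code_len = 690 * 8.0 = 5520.0 bits
ratio = original_size / compressed_size = 11040 / 5520.0 = 2.0

Compression ratio = 2.0


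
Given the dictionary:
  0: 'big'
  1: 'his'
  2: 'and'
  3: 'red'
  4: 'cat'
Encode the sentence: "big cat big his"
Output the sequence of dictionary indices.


Look up each word in the dictionary:
  'big' -> 0
  'cat' -> 4
  'big' -> 0
  'his' -> 1

Encoded: [0, 4, 0, 1]


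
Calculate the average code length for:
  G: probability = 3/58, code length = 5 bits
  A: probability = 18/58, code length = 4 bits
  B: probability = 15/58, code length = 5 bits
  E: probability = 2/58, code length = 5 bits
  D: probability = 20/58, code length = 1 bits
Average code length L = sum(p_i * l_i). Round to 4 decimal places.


Weighted contributions p_i * l_i:
  G: (3/58) * 5 = 15/58
  A: (18/58) * 4 = 72/58
  B: (15/58) * 5 = 75/58
  E: (2/58) * 5 = 10/58
  D: (20/58) * 1 = 20/58
Sum = (15 + 72 + 75 + 10 + 20)/58 = 192/58

L = 192/58 = 3.3103 bits/symbol


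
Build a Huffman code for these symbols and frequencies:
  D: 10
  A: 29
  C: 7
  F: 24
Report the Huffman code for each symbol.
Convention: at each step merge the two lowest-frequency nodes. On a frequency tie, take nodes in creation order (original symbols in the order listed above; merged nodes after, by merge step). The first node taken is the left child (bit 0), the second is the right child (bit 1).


Huffman tree construction:
Step 1: Merge C(7) + D(10) = 17
Step 2: Merge (C+D)(17) + F(24) = 41
Step 3: Merge A(29) + ((C+D)+F)(41) = 70
Read each symbol's code off the tree from the root (left child = 0, right child = 1).

Codes:
  D: 101 (length 3)
  A: 0 (length 1)
  C: 100 (length 3)
  F: 11 (length 2)
Average code length: 128/70 = 1.8286 bits/symbol


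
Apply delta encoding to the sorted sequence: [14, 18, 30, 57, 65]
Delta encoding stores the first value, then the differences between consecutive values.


First value: 14
Deltas:
  18 - 14 = 4
  30 - 18 = 12
  57 - 30 = 27
  65 - 57 = 8


Delta encoded: [14, 4, 12, 27, 8]


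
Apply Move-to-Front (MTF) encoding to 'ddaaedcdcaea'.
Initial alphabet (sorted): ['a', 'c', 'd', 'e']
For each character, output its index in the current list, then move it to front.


MTF encoding:
'd': index 2 in ['a', 'c', 'd', 'e'] -> ['d', 'a', 'c', 'e']
'd': index 0 in ['d', 'a', 'c', 'e'] -> ['d', 'a', 'c', 'e']
'a': index 1 in ['d', 'a', 'c', 'e'] -> ['a', 'd', 'c', 'e']
'a': index 0 in ['a', 'd', 'c', 'e'] -> ['a', 'd', 'c', 'e']
'e': index 3 in ['a', 'd', 'c', 'e'] -> ['e', 'a', 'd', 'c']
'd': index 2 in ['e', 'a', 'd', 'c'] -> ['d', 'e', 'a', 'c']
'c': index 3 in ['d', 'e', 'a', 'c'] -> ['c', 'd', 'e', 'a']
'd': index 1 in ['c', 'd', 'e', 'a'] -> ['d', 'c', 'e', 'a']
'c': index 1 in ['d', 'c', 'e', 'a'] -> ['c', 'd', 'e', 'a']
'a': index 3 in ['c', 'd', 'e', 'a'] -> ['a', 'c', 'd', 'e']
'e': index 3 in ['a', 'c', 'd', 'e'] -> ['e', 'a', 'c', 'd']
'a': index 1 in ['e', 'a', 'c', 'd'] -> ['a', 'e', 'c', 'd']


Output: [2, 0, 1, 0, 3, 2, 3, 1, 1, 3, 3, 1]


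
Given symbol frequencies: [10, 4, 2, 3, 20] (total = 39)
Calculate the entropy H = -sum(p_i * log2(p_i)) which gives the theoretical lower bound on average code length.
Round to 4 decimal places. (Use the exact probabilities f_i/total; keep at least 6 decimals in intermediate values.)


Per-symbol terms -p_i * log2(p_i) with p_i = f_i/39:
  p = 10/39 = 0.256410: log2(p) = -1.963474, -p*log2(p) = 0.503455
  p = 4/39 = 0.102564: log2(p) = -3.285402, -p*log2(p) = 0.336964
  p = 2/39 = 0.051282: log2(p) = -4.285402, -p*log2(p) = 0.219764
  p = 3/39 = 0.076923: log2(p) = -3.700440, -p*log2(p) = 0.284649
  p = 20/39 = 0.512821: log2(p) = -0.963474, -p*log2(p) = 0.494089
H = 0.503455 + 0.336964 + 0.219764 + 0.284649 + 0.494089 = 1.838921

H = 1.8389 bits/symbol


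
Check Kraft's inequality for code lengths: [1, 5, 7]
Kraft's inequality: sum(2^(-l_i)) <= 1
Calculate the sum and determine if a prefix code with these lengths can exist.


Sum = 2^(-1) + 2^(-5) + 2^(-7)
    = 0.5 + 0.03125 + 0.0078125
    = 69/128 = 0.5390625
Since 0.5390625 <= 1, Kraft's inequality IS satisfied.
A prefix code with these lengths CAN exist.

Kraft sum = 0.5390625. Satisfied.


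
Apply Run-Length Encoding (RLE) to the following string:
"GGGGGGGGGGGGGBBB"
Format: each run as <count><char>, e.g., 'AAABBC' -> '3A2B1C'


Scanning runs left to right:
  i=0: run of 'G' x 13 -> '13G'
  i=13: run of 'B' x 3 -> '3B'

RLE = 13G3B


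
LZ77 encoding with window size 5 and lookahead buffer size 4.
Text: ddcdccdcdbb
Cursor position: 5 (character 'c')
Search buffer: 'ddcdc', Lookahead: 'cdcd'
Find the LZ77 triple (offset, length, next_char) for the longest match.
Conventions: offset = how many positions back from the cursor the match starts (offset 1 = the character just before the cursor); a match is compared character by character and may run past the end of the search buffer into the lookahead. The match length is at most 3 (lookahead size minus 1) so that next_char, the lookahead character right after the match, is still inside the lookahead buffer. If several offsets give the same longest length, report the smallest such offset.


Try each offset into the search buffer:
  offset=1 (pos 4, char 'c'): match length 1
  offset=2 (pos 3, char 'd'): match length 0
  offset=3 (pos 2, char 'c'): match length 3
  offset=4 (pos 1, char 'd'): match length 0
  offset=5 (pos 0, char 'd'): match length 0
Longest match has length 3 at offset 3.
next_char = character at position 5 + 3 = 8 -> 'd'

Best match: offset=3, length=3 (matching 'cdc' starting at position 2)
LZ77 triple: (3, 3, 'd')
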